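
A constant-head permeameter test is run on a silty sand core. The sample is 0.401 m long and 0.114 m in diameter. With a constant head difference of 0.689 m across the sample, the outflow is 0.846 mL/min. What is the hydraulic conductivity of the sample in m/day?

0.0695

Cross-sectional area A = π·(d/2)² = π × (0.114/2)² = 0.01021 m².
Convert discharge: 0.846 mL/min = 1.410e-08 m³/s.
Darcy's law rearranged: K = Q·L / (A·Δh) = 1.410e-08 × 0.401 / (0.01021 × 0.689) = 8.040e-07 m/s = 0.06946 m/day.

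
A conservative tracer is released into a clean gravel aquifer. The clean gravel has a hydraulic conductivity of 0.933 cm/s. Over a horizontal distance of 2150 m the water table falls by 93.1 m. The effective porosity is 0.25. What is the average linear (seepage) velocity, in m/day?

Convert K: 0.933 cm/s × 864 = 806.1 m/day.
Hydraulic gradient i = Δh / L = 93.1 / 2150 = 0.04330.
Darcy flux q = K · i = 806.1 × 0.04330 = 34.91 m/day.
Seepage velocity v = q / n_e = 34.91 / 0.25 = 139.6 m/day.

140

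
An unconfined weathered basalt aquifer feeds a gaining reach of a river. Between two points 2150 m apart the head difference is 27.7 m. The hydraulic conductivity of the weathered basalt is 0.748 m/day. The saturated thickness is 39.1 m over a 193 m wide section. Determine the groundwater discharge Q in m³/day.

Cross-sectional area A = 193 × 39.1 = 7546 m².
Hydraulic gradient i = Δh / L = 27.7 / 2150 = 0.01288.
Darcy's law: Q = K · A · i = 0.7480 × 7546 × 0.01288 = 72.72 m³/day.

72.7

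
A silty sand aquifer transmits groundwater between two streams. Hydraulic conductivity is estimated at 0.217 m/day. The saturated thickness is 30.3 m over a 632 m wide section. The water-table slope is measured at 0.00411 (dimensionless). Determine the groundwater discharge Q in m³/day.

17.1

Cross-sectional area A = 632 × 30.3 = 19150 m².
Hydraulic gradient i = 0.00411.
Darcy's law: Q = K · A · i = 0.2170 × 19150 × 0.004110 = 17.08 m³/day.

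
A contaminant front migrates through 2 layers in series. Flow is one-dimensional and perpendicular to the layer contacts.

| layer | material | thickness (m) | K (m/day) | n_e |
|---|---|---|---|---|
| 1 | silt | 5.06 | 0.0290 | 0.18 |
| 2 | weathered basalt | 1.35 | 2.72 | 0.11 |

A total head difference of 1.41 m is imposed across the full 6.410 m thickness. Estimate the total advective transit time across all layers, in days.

With flow normal to the layers, continuity requires the same specific discharge q through every layer.
Σ(b_i/K_i) = 5.06/0.0290 + 1.35/2.72 = 175.0 d.
q = Δh / Σ(b_i/K_i) = 1.41 / 175.0 = 0.008058 m/day.
In each layer the seepage velocity is v_i = q/n_i, so the layer transit time is t_i = b_i·n_i / q:
  layer 1 (silt): t_1 = 5.06 × 0.18 / 0.008058 = 113.0 d
  layer 2 (weathered basalt): t_2 = 1.35 × 0.11 / 0.008058 = 18.43 d
Total t = Σ t_i = 131.5 days.

131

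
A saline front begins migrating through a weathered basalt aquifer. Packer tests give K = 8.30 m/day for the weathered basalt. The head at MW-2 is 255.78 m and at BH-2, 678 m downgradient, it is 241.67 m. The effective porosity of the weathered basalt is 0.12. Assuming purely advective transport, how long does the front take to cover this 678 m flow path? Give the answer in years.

1.29

Hydraulic gradient i = (255.78 − 241.67) / 678 = 14.11 / 678 = 0.02081.
Darcy flux q = K · i = 8.300 × 0.02081 = 0.1727 m/day.
Seepage velocity v = q / n_e = 0.1727 / 0.12 = 1.439 m/day.
Travel time t = L / v = 678 / 1.439 = 471.0 days = 1.290 years.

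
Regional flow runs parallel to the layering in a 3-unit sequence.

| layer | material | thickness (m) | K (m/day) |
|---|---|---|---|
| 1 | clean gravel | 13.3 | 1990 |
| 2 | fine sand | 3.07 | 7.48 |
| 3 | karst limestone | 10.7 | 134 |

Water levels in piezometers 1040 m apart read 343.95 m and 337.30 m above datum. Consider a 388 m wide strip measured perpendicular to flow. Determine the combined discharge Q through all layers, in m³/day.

69300

Flow is parallel to layering, so each bed carries its own Darcy discharge and the transmissivities add.
Σ(K_i·b_i) = 1990×13.3 + 7.48×3.07 + 134×10.7 = 27924 m²/day.
Hydraulic gradient i = (343.95 − 337.30) / 1040 = 6.65 / 1040 = 0.006394.
Q = Σ(K_i·b_i) · W · i = 27924 × 388 × 0.006394 = 69278 m³/day.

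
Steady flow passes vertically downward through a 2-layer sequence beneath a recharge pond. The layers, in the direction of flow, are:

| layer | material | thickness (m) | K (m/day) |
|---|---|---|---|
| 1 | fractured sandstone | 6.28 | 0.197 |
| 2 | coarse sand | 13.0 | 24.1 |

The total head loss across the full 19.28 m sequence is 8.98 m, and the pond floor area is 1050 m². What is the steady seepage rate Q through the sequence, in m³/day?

Flow is perpendicular to layering, so the layers act in series and the equivalent K is the thickness-weighted harmonic mean.
Total thickness L = 6.28 + 13.0 = 19.28 m.
Σ(b_i/K_i) = 6.28/0.197 + 13.0/24.1 = 32.42 d.
K_eq = L / Σ(b_i/K_i) = 19.28 / 32.42 = 0.5947 m/day.
Q = K_eq · A · (Δh/L) = 0.5947 × 1050 × (8.98/19.28) = 290.9 m³/day.

291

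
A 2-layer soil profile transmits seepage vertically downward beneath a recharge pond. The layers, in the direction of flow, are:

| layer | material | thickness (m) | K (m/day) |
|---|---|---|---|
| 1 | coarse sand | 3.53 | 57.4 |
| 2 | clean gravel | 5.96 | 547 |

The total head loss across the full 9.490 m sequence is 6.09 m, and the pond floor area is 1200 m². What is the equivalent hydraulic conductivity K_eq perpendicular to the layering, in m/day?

131

Flow is perpendicular to layering, so the layers act in series and the equivalent K is the thickness-weighted harmonic mean.
Total thickness L = 3.53 + 5.96 = 9.490 m.
Σ(b_i/K_i) = 3.53/57.4 + 5.96/547 = 0.07239 d.
K_eq = L / Σ(b_i/K_i) = 9.490 / 0.07239 = 131.1 m/day.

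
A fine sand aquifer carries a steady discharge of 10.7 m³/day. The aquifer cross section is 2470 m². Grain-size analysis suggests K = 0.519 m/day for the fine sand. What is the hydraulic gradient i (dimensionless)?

From Q = K·A·i, i = Q / (K·A) = 10.7 / (0.5190 × 2470) = 0.008347.

0.00835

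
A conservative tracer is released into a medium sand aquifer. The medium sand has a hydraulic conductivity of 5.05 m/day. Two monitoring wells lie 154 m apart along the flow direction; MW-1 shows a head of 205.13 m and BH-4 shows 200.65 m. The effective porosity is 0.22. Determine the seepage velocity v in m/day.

Hydraulic gradient i = (205.13 − 200.65) / 154 = 4.48 / 154 = 0.02909.
Darcy flux q = K · i = 5.050 × 0.02909 = 0.1469 m/day.
Seepage velocity v = q / n_e = 0.1469 / 0.22 = 0.6678 m/day.

0.668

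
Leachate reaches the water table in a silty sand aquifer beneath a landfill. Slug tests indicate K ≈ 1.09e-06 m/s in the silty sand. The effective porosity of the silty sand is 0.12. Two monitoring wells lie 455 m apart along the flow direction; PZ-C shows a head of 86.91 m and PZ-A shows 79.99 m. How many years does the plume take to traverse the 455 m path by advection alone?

Convert K: 1.09e-06 m/s × 86400 = 0.09418 m/day.
Hydraulic gradient i = (86.91 − 79.99) / 455 = 6.92 / 455 = 0.01521.
Darcy flux q = K · i = 0.09418 × 0.01521 = 0.001432 m/day.
Seepage velocity v = q / n_e = 0.001432 / 0.12 = 0.01194 m/day.
Travel time t = L / v = 455 / 0.01194 = 38120 days = 104.4 years.

104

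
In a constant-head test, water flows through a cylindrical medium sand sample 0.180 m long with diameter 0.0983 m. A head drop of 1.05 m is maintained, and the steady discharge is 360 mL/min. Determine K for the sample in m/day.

11.7

Cross-sectional area A = π·(d/2)² = π × (0.0983/2)² = 0.007589 m².
Convert discharge: 360 mL/min = 6.000e-06 m³/s.
Darcy's law rearranged: K = Q·L / (A·Δh) = 6.000e-06 × 0.180 / (0.007589 × 1.05) = 0.0001355 m/s = 11.71 m/day.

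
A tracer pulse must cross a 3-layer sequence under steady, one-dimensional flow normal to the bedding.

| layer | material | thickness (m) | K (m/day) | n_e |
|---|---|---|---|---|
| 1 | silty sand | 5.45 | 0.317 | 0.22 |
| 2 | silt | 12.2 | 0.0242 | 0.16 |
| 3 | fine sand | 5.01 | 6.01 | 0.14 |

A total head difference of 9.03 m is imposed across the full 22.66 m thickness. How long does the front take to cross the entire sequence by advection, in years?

0.610

With flow normal to the layers, continuity requires the same specific discharge q through every layer.
Σ(b_i/K_i) = 5.45/0.317 + 12.2/0.0242 + 5.01/6.01 = 522.2 d.
q = Δh / Σ(b_i/K_i) = 9.03 / 522.2 = 0.01729 m/day.
In each layer the seepage velocity is v_i = q/n_i, so the layer transit time is t_i = b_i·n_i / q:
  layer 1 (silty sand): t_1 = 5.45 × 0.22 / 0.01729 = 69.33 d
  layer 2 (silt): t_2 = 12.2 × 0.16 / 0.01729 = 112.9 d
  layer 3 (fine sand): t_3 = 5.01 × 0.14 / 0.01729 = 40.56 d
Total t = Σ t_i = 222.8 days = 0.6099 years.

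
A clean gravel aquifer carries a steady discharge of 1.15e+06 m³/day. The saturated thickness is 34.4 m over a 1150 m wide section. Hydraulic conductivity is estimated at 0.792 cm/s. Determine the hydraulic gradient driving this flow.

Convert K: 0.792 cm/s × 864 = 684.3 m/day.
Cross-sectional area A = 1150 × 34.4 = 39560 m².
From Q = K·A·i, i = Q / (K·A) = 1.15e+06 / (684.3 × 39560) = 0.04248.

0.0425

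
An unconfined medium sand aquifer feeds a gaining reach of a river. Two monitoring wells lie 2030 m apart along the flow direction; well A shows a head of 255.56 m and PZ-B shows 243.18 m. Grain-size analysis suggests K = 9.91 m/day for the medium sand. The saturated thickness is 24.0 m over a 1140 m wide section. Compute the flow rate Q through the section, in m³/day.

1650

Cross-sectional area A = 1140 × 24.0 = 27360 m².
Hydraulic gradient i = (255.56 − 243.18) / 2030 = 12.38 / 2030 = 0.006099.
Darcy's law: Q = K · A · i = 9.910 × 27360 × 0.006099 = 1654 m³/day.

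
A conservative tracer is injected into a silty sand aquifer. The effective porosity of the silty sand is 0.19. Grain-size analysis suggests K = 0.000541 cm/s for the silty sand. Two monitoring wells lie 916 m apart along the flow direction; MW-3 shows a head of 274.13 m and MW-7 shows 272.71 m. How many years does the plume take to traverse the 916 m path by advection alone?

658

Convert K: 0.000541 cm/s × 864 = 0.4674 m/day.
Hydraulic gradient i = (274.13 − 272.71) / 916 = 1.42 / 916 = 0.001550.
Darcy flux q = K · i = 0.4674 × 0.001550 = 0.0007246 m/day.
Seepage velocity v = q / n_e = 0.0007246 / 0.19 = 0.003814 m/day.
Travel time t = L / v = 916 / 0.003814 = 2.402e+05 days = 657.6 years.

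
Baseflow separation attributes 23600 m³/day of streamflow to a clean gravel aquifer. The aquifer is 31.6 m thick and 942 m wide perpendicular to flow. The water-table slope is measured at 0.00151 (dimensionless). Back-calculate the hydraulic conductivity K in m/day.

525

Cross-sectional area A = 942 × 31.6 = 29767 m².
Hydraulic gradient i = 0.00151.
From Q = K·A·i, K = Q / (A·i) = 23600 / (29767 × 0.001510) = 525.0 m/day.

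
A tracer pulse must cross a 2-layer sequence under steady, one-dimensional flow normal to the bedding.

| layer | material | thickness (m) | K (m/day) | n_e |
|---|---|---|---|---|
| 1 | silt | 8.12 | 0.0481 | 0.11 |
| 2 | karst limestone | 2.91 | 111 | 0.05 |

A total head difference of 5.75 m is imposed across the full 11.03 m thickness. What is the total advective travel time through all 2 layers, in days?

With flow normal to the layers, continuity requires the same specific discharge q through every layer.
Σ(b_i/K_i) = 8.12/0.0481 + 2.91/111 = 168.8 d.
q = Δh / Σ(b_i/K_i) = 5.75 / 168.8 = 0.03406 m/day.
In each layer the seepage velocity is v_i = q/n_i, so the layer transit time is t_i = b_i·n_i / q:
  layer 1 (silt): t_1 = 8.12 × 0.11 / 0.03406 = 26.23 d
  layer 2 (karst limestone): t_2 = 2.91 × 0.05 / 0.03406 = 4.272 d
Total t = Σ t_i = 30.50 days.

30.5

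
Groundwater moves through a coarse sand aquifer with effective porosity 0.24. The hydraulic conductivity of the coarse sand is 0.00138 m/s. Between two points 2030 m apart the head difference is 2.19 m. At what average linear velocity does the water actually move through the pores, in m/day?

0.536

Convert K: 0.00138 m/s × 86400 = 119.2 m/day.
Hydraulic gradient i = Δh / L = 2.19 / 2030 = 0.001079.
Darcy flux q = K · i = 119.2 × 0.001079 = 0.1286 m/day.
Seepage velocity v = q / n_e = 0.1286 / 0.24 = 0.5360 m/day.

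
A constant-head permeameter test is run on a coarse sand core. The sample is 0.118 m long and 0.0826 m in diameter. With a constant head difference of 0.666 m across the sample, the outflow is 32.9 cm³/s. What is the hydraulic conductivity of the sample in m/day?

94.0

Cross-sectional area A = π·(d/2)² = π × (0.0826/2)² = 0.005359 m².
Convert discharge: 32.9 cm³/s = 3.290e-05 m³/s.
Darcy's law rearranged: K = Q·L / (A·Δh) = 3.290e-05 × 0.118 / (0.005359 × 0.666) = 0.001088 m/s = 93.99 m/day.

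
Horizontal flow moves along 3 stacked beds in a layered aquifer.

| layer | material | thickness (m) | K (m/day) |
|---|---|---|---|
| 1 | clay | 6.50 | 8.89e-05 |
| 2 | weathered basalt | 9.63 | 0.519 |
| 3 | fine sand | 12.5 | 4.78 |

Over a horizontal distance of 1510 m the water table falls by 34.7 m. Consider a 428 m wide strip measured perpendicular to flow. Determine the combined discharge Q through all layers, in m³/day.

Flow is parallel to layering, so each bed carries its own Darcy discharge and the transmissivities add.
Σ(K_i·b_i) = 8.89e-05×6.50 + 0.519×9.63 + 4.78×12.5 = 64.75 m²/day.
Hydraulic gradient i = Δh / L = 34.7 / 1510 = 0.02298.
Q = Σ(K_i·b_i) · W · i = 64.75 × 428 × 0.02298 = 636.8 m³/day.

637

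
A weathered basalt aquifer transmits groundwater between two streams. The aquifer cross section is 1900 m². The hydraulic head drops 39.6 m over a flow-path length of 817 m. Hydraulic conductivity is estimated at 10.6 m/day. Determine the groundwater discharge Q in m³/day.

976

Hydraulic gradient i = Δh / L = 39.6 / 817 = 0.04847.
Darcy's law: Q = K · A · i = 10.60 × 1900 × 0.04847 = 976.2 m³/day.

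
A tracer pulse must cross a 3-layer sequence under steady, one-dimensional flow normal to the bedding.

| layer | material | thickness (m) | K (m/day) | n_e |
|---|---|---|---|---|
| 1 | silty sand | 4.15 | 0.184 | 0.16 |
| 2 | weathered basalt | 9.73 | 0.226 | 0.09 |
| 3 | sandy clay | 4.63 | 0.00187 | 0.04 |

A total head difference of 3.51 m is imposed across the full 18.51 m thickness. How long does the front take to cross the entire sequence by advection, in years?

With flow normal to the layers, continuity requires the same specific discharge q through every layer.
Σ(b_i/K_i) = 4.15/0.184 + 9.73/0.226 + 4.63/0.00187 = 2542 d.
q = Δh / Σ(b_i/K_i) = 3.51 / 2542 = 0.001381 m/day.
In each layer the seepage velocity is v_i = q/n_i, so the layer transit time is t_i = b_i·n_i / q:
  layer 1 (silty sand): t_1 = 4.15 × 0.16 / 0.001381 = 480.8 d
  layer 2 (weathered basalt): t_2 = 9.73 × 0.09 / 0.001381 = 634.1 d
  layer 3 (sandy clay): t_3 = 4.63 × 0.04 / 0.001381 = 134.1 d
Total t = Σ t_i = 1249 days = 3.420 years.

3.42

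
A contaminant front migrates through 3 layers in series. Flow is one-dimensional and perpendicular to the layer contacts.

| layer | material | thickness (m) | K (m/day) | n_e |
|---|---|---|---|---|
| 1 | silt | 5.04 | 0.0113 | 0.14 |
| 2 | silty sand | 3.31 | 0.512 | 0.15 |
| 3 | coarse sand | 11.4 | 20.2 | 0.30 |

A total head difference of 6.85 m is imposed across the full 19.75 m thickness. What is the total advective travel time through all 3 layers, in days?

306

With flow normal to the layers, continuity requires the same specific discharge q through every layer.
Σ(b_i/K_i) = 5.04/0.0113 + 3.31/0.512 + 11.4/20.2 = 453.0 d.
q = Δh / Σ(b_i/K_i) = 6.85 / 453.0 = 0.01512 m/day.
In each layer the seepage velocity is v_i = q/n_i, so the layer transit time is t_i = b_i·n_i / q:
  layer 1 (silt): t_1 = 5.04 × 0.14 / 0.01512 = 46.67 d
  layer 2 (silty sand): t_2 = 3.31 × 0.15 / 0.01512 = 32.84 d
  layer 3 (coarse sand): t_3 = 11.4 × 0.30 / 0.01512 = 226.2 d
Total t = Σ t_i = 305.7 days.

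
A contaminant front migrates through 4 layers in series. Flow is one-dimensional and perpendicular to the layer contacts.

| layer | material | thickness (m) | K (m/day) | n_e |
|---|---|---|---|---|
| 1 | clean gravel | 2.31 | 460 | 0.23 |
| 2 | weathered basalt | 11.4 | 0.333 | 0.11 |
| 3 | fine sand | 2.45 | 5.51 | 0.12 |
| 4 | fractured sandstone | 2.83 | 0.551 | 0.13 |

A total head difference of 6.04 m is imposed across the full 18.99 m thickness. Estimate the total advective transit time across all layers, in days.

With flow normal to the layers, continuity requires the same specific discharge q through every layer.
Σ(b_i/K_i) = 2.31/460 + 11.4/0.333 + 2.45/5.51 + 2.83/0.551 = 39.82 d.
q = Δh / Σ(b_i/K_i) = 6.04 / 39.82 = 0.1517 m/day.
In each layer the seepage velocity is v_i = q/n_i, so the layer transit time is t_i = b_i·n_i / q:
  layer 1 (clean gravel): t_1 = 2.31 × 0.23 / 0.1517 = 3.503 d
  layer 2 (weathered basalt): t_2 = 11.4 × 0.11 / 0.1517 = 8.267 d
  layer 3 (fine sand): t_3 = 2.45 × 0.12 / 0.1517 = 1.938 d
  layer 4 (fractured sandstone): t_4 = 2.83 × 0.13 / 0.1517 = 2.425 d
Total t = Σ t_i = 16.13 days.

16.1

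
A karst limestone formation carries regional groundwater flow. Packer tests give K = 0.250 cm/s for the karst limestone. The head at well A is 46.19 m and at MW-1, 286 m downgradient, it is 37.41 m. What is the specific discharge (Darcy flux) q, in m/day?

Convert K: 0.250 cm/s × 864 = 216.0 m/day.
Hydraulic gradient i = (46.19 − 37.41) / 286 = 8.78 / 286 = 0.03070.
Specific discharge q = K · i = 216.0 × 0.03070 = 6.631 m/day.

6.63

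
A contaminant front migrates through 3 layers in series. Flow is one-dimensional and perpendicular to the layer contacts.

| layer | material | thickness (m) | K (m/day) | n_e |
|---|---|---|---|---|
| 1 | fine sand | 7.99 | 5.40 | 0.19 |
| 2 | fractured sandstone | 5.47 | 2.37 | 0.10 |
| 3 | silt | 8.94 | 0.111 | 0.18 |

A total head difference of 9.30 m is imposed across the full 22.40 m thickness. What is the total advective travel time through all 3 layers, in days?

With flow normal to the layers, continuity requires the same specific discharge q through every layer.
Σ(b_i/K_i) = 7.99/5.40 + 5.47/2.37 + 8.94/0.111 = 84.33 d.
q = Δh / Σ(b_i/K_i) = 9.30 / 84.33 = 0.1103 m/day.
In each layer the seepage velocity is v_i = q/n_i, so the layer transit time is t_i = b_i·n_i / q:
  layer 1 (fine sand): t_1 = 7.99 × 0.19 / 0.1103 = 13.77 d
  layer 2 (fractured sandstone): t_2 = 5.47 × 0.10 / 0.1103 = 4.960 d
  layer 3 (silt): t_3 = 8.94 × 0.18 / 0.1103 = 14.59 d
Total t = Σ t_i = 33.32 days.

33.3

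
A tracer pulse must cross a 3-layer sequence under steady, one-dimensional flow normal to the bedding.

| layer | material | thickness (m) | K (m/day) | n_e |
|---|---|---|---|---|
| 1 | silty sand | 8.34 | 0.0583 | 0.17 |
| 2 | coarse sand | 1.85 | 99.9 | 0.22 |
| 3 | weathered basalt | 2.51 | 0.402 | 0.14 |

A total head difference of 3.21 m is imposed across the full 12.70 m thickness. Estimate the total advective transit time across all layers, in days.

With flow normal to the layers, continuity requires the same specific discharge q through every layer.
Σ(b_i/K_i) = 8.34/0.0583 + 1.85/99.9 + 2.51/0.402 = 149.3 d.
q = Δh / Σ(b_i/K_i) = 3.21 / 149.3 = 0.02150 m/day.
In each layer the seepage velocity is v_i = q/n_i, so the layer transit time is t_i = b_i·n_i / q:
  layer 1 (silty sand): t_1 = 8.34 × 0.17 / 0.02150 = 65.95 d
  layer 2 (coarse sand): t_2 = 1.85 × 0.22 / 0.02150 = 18.93 d
  layer 3 (weathered basalt): t_3 = 2.51 × 0.14 / 0.02150 = 16.35 d
Total t = Σ t_i = 101.2 days.

101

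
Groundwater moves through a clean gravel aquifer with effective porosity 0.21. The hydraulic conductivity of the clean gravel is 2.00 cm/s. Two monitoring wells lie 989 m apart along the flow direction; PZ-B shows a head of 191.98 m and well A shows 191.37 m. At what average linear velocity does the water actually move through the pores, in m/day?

5.08

Convert K: 2.00 cm/s × 864 = 1728 m/day.
Hydraulic gradient i = (191.98 − 191.37) / 989 = 0.61 / 989 = 0.0006168.
Darcy flux q = K · i = 1728 × 0.0006168 = 1.066 m/day.
Seepage velocity v = q / n_e = 1.066 / 0.21 = 5.075 m/day.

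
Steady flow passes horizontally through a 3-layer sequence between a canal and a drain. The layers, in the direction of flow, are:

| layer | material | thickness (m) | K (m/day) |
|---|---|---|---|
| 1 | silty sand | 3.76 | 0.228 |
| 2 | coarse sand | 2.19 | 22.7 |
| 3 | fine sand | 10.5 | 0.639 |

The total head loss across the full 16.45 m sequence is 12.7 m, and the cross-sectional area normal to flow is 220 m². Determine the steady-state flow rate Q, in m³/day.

Flow is perpendicular to layering, so the layers act in series and the equivalent K is the thickness-weighted harmonic mean.
Total thickness L = 3.76 + 2.19 + 10.5 = 16.45 m.
Σ(b_i/K_i) = 3.76/0.228 + 2.19/22.7 + 10.5/0.639 = 33.02 d.
K_eq = L / Σ(b_i/K_i) = 16.45 / 33.02 = 0.4982 m/day.
Q = K_eq · A · (Δh/L) = 0.4982 × 220 × (12.7/16.45) = 84.62 m³/day.

84.6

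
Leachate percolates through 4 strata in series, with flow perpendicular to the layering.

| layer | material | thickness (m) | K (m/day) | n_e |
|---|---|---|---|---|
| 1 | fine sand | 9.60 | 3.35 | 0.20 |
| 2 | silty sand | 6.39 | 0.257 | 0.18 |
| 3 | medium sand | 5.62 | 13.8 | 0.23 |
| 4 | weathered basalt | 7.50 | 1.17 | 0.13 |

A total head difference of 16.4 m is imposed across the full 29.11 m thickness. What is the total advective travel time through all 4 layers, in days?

11.2

With flow normal to the layers, continuity requires the same specific discharge q through every layer.
Σ(b_i/K_i) = 9.60/3.35 + 6.39/0.257 + 5.62/13.8 + 7.50/1.17 = 34.55 d.
q = Δh / Σ(b_i/K_i) = 16.4 / 34.55 = 0.4747 m/day.
In each layer the seepage velocity is v_i = q/n_i, so the layer transit time is t_i = b_i·n_i / q:
  layer 1 (fine sand): t_1 = 9.60 × 0.20 / 0.4747 = 4.045 d
  layer 2 (silty sand): t_2 = 6.39 × 0.18 / 0.4747 = 2.423 d
  layer 3 (medium sand): t_3 = 5.62 × 0.23 / 0.4747 = 2.723 d
  layer 4 (weathered basalt): t_4 = 7.50 × 0.13 / 0.4747 = 2.054 d
Total t = Σ t_i = 11.24 days.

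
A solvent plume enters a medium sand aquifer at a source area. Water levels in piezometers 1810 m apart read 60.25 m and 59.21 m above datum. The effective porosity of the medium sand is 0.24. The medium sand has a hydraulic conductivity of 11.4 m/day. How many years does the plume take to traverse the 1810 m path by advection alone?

182

Hydraulic gradient i = (60.25 − 59.21) / 1810 = 1.04 / 1810 = 0.0005746.
Darcy flux q = K · i = 11.40 × 0.0005746 = 0.006550 m/day.
Seepage velocity v = q / n_e = 0.006550 / 0.24 = 0.02729 m/day.
Travel time t = L / v = 1810 / 0.02729 = 66318 days = 181.6 years.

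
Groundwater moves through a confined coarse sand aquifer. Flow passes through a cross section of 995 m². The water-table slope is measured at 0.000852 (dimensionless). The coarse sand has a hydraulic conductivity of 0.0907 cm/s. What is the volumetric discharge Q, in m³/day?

66.4

Convert K: 0.0907 cm/s × 864 = 78.36 m/day.
Hydraulic gradient i = 0.000852.
Darcy's law: Q = K · A · i = 78.36 × 995.0 × 0.0008520 = 66.43 m³/day.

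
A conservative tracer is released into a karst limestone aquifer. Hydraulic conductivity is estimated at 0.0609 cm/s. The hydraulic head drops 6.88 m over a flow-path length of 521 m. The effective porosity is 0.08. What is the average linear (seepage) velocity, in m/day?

8.69

Convert K: 0.0609 cm/s × 864 = 52.62 m/day.
Hydraulic gradient i = Δh / L = 6.88 / 521 = 0.01321.
Darcy flux q = K · i = 52.62 × 0.01321 = 0.6948 m/day.
Seepage velocity v = q / n_e = 0.6948 / 0.08 = 8.685 m/day.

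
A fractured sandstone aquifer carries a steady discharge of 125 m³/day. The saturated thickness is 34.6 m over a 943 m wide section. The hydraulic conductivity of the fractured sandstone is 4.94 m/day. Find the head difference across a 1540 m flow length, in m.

1.19

Cross-sectional area A = 943 × 34.6 = 32628 m².
From Q = K·A·i, i = Q / (K·A) = 125 / (4.940 × 32628) = 0.0007755.
Head loss Δh = i · L = 0.0007755 × 1540 = 1.194 m.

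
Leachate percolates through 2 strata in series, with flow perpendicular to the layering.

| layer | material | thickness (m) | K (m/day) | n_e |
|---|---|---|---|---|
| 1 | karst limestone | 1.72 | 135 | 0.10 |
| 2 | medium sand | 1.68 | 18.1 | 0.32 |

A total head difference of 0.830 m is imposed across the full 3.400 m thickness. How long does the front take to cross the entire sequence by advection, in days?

With flow normal to the layers, continuity requires the same specific discharge q through every layer.
Σ(b_i/K_i) = 1.72/135 + 1.68/18.1 = 0.1056 d.
q = Δh / Σ(b_i/K_i) = 0.830 / 0.1056 = 7.863 m/day.
In each layer the seepage velocity is v_i = q/n_i, so the layer transit time is t_i = b_i·n_i / q:
  layer 1 (karst limestone): t_1 = 1.72 × 0.10 / 7.863 = 0.02187 d
  layer 2 (medium sand): t_2 = 1.68 × 0.32 / 7.863 = 0.06837 d
Total t = Σ t_i = 0.09025 days.

0.0902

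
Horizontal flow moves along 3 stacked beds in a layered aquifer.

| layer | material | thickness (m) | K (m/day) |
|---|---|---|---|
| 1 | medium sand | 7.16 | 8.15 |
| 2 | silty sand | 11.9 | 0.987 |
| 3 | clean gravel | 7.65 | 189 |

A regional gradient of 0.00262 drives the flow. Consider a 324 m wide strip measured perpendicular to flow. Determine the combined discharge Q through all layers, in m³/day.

Flow is parallel to layering, so each bed carries its own Darcy discharge and the transmissivities add.
Σ(K_i·b_i) = 8.15×7.16 + 0.987×11.9 + 189×7.65 = 1516 m²/day.
Hydraulic gradient i = 0.00262.
Q = Σ(K_i·b_i) · W · i = 1516 × 324 × 0.002620 = 1287 m³/day.

1290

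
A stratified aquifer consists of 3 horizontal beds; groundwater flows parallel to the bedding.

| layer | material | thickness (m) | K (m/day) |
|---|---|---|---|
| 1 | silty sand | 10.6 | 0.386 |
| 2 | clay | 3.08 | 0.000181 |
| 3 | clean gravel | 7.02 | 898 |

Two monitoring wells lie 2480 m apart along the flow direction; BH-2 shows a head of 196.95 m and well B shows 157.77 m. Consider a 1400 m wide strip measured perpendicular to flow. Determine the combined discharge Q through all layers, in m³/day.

Flow is parallel to layering, so each bed carries its own Darcy discharge and the transmissivities add.
Σ(K_i·b_i) = 0.386×10.6 + 0.000181×3.08 + 898×7.02 = 6308 m²/day.
Hydraulic gradient i = (196.95 − 157.77) / 2480 = 39.18 / 2480 = 0.01580.
Q = Σ(K_i·b_i) · W · i = 6308 × 1400 × 0.01580 = 1.395e+05 m³/day.

140000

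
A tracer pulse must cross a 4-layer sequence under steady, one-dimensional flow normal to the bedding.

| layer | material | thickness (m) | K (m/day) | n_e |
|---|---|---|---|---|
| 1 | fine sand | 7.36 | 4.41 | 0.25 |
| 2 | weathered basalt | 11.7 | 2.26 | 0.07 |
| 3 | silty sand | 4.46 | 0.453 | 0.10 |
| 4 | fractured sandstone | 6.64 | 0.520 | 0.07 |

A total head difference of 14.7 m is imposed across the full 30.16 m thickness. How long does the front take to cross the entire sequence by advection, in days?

With flow normal to the layers, continuity requires the same specific discharge q through every layer.
Σ(b_i/K_i) = 7.36/4.41 + 11.7/2.26 + 4.46/0.453 + 6.64/0.520 = 29.46 d.
q = Δh / Σ(b_i/K_i) = 14.7 / 29.46 = 0.4990 m/day.
In each layer the seepage velocity is v_i = q/n_i, so the layer transit time is t_i = b_i·n_i / q:
  layer 1 (fine sand): t_1 = 7.36 × 0.25 / 0.4990 = 3.688 d
  layer 2 (weathered basalt): t_2 = 11.7 × 0.07 / 0.4990 = 1.641 d
  layer 3 (silty sand): t_3 = 4.46 × 0.10 / 0.4990 = 0.8938 d
  layer 4 (fractured sandstone): t_4 = 6.64 × 0.07 / 0.4990 = 0.9315 d
Total t = Σ t_i = 7.154 days.

7.15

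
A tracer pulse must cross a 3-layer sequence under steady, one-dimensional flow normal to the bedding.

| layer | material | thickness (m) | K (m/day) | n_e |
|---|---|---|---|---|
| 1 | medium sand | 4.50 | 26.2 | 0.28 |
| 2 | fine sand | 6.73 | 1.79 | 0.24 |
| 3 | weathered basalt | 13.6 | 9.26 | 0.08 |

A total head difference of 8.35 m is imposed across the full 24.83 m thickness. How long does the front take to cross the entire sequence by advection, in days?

With flow normal to the layers, continuity requires the same specific discharge q through every layer.
Σ(b_i/K_i) = 4.50/26.2 + 6.73/1.79 + 13.6/9.26 = 5.400 d.
q = Δh / Σ(b_i/K_i) = 8.35 / 5.400 = 1.546 m/day.
In each layer the seepage velocity is v_i = q/n_i, so the layer transit time is t_i = b_i·n_i / q:
  layer 1 (medium sand): t_1 = 4.50 × 0.28 / 1.546 = 0.8149 d
  layer 2 (fine sand): t_2 = 6.73 × 0.24 / 1.546 = 1.045 d
  layer 3 (weathered basalt): t_3 = 13.6 × 0.08 / 1.546 = 0.7036 d
Total t = Σ t_i = 2.563 days.

2.56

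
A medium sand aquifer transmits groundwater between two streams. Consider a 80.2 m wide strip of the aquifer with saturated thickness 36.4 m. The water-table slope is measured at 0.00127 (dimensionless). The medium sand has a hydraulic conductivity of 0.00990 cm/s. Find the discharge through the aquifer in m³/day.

Convert K: 0.00990 cm/s × 864 = 8.554 m/day.
Cross-sectional area A = 80.2 × 36.4 = 2919 m².
Hydraulic gradient i = 0.00127.
Darcy's law: Q = K · A · i = 8.554 × 2919 × 0.001270 = 31.71 m³/day.

31.7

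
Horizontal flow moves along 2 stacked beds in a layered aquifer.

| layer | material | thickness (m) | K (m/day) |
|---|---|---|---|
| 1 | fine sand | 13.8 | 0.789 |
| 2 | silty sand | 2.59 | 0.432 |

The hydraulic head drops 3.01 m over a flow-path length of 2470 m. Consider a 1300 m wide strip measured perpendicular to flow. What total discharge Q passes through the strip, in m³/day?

19.0

Flow is parallel to layering, so each bed carries its own Darcy discharge and the transmissivities add.
Σ(K_i·b_i) = 0.789×13.8 + 0.432×2.59 = 12.01 m²/day.
Hydraulic gradient i = Δh / L = 3.01 / 2470 = 0.001219.
Q = Σ(K_i·b_i) · W · i = 12.01 × 1300 × 0.001219 = 19.02 m³/day.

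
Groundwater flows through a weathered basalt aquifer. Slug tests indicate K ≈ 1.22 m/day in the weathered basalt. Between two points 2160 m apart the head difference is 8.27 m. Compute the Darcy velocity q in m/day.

Hydraulic gradient i = Δh / L = 8.27 / 2160 = 0.003829.
Specific discharge q = K · i = 1.220 × 0.003829 = 0.004671 m/day.

0.00467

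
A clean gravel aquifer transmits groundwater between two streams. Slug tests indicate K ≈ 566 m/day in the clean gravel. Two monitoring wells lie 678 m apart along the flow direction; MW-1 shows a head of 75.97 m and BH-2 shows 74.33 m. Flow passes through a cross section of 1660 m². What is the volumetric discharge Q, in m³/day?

Hydraulic gradient i = (75.97 − 74.33) / 678 = 1.64 / 678 = 0.002419.
Darcy's law: Q = K · A · i = 566.0 × 1660 × 0.002419 = 2273 m³/day.

2270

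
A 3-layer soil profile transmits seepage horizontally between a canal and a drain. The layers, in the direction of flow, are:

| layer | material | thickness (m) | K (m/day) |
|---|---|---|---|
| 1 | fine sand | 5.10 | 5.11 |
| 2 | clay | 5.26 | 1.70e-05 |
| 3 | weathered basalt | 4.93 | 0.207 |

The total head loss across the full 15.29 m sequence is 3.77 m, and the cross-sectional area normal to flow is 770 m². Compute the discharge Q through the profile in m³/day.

0.00938

Flow is perpendicular to layering, so the layers act in series and the equivalent K is the thickness-weighted harmonic mean.
Total thickness L = 5.10 + 5.26 + 4.93 = 15.29 m.
Σ(b_i/K_i) = 5.10/5.11 + 5.26/1.70e-05 + 4.93/0.207 = 3.094e+05 d.
K_eq = L / Σ(b_i/K_i) = 15.29 / 3.094e+05 = 4.941e-05 m/day.
Q = K_eq · A · (Δh/L) = 4.941e-05 × 770 × (3.77/15.29) = 0.009381 m³/day.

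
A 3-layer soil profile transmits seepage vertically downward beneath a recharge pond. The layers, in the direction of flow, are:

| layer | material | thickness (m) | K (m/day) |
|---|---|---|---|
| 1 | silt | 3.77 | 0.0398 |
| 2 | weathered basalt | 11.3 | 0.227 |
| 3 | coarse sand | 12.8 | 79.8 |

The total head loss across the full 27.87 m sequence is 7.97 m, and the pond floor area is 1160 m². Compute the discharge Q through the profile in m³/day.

Flow is perpendicular to layering, so the layers act in series and the equivalent K is the thickness-weighted harmonic mean.
Total thickness L = 3.77 + 11.3 + 12.8 = 27.87 m.
Σ(b_i/K_i) = 3.77/0.0398 + 11.3/0.227 + 12.8/79.8 = 144.7 d.
K_eq = L / Σ(b_i/K_i) = 27.87 / 144.7 = 0.1927 m/day.
Q = K_eq · A · (Δh/L) = 0.1927 × 1160 × (7.97/27.87) = 63.91 m³/day.

63.9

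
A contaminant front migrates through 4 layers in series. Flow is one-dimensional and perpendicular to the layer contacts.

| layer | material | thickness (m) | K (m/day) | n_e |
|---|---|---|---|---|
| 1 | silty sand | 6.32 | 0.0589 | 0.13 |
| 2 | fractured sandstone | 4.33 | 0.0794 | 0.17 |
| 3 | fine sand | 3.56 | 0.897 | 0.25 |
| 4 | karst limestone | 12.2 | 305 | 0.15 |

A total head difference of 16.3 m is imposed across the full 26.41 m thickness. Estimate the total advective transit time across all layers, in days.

With flow normal to the layers, continuity requires the same specific discharge q through every layer.
Σ(b_i/K_i) = 6.32/0.0589 + 4.33/0.0794 + 3.56/0.897 + 12.2/305 = 165.8 d.
q = Δh / Σ(b_i/K_i) = 16.3 / 165.8 = 0.09829 m/day.
In each layer the seepage velocity is v_i = q/n_i, so the layer transit time is t_i = b_i·n_i / q:
  layer 1 (silty sand): t_1 = 6.32 × 0.13 / 0.09829 = 8.359 d
  layer 2 (fractured sandstone): t_2 = 4.33 × 0.17 / 0.09829 = 7.489 d
  layer 3 (fine sand): t_3 = 3.56 × 0.25 / 0.09829 = 9.055 d
  layer 4 (karst limestone): t_4 = 12.2 × 0.15 / 0.09829 = 18.62 d
Total t = Σ t_i = 43.52 days.

43.5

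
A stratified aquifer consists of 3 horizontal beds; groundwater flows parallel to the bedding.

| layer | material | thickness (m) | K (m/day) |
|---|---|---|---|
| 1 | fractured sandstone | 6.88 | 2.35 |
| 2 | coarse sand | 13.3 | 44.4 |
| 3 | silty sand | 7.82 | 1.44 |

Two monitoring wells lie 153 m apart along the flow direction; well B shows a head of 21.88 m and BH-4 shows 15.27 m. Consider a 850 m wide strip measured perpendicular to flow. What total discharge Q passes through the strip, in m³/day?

Flow is parallel to layering, so each bed carries its own Darcy discharge and the transmissivities add.
Σ(K_i·b_i) = 2.35×6.88 + 44.4×13.3 + 1.44×7.82 = 617.9 m²/day.
Hydraulic gradient i = (21.88 − 15.27) / 153 = 6.61 / 153 = 0.04320.
Q = Σ(K_i·b_i) · W · i = 617.9 × 850 × 0.04320 = 22692 m³/day.

22700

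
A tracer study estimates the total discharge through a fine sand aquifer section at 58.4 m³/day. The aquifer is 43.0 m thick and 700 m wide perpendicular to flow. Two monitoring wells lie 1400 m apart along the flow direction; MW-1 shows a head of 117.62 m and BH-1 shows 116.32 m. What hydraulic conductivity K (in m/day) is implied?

2.09

Cross-sectional area A = 700 × 43.0 = 30100 m².
Hydraulic gradient i = (117.62 − 116.32) / 1400 = 1.3 / 1400 = 0.0009286.
From Q = K·A·i, K = Q / (A·i) = 58.4 / (30100 × 0.0009286) = 2.089 m/day.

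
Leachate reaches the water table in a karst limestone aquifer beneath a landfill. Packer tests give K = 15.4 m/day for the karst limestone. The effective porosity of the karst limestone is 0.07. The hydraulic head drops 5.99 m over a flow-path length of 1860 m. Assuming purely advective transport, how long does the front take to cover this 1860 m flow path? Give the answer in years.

7.19

Hydraulic gradient i = Δh / L = 5.99 / 1860 = 0.003220.
Darcy flux q = K · i = 15.40 × 0.003220 = 0.04959 m/day.
Seepage velocity v = q / n_e = 0.04959 / 0.07 = 0.7085 m/day.
Travel time t = L / v = 1860 / 0.7085 = 2625 days = 7.188 years.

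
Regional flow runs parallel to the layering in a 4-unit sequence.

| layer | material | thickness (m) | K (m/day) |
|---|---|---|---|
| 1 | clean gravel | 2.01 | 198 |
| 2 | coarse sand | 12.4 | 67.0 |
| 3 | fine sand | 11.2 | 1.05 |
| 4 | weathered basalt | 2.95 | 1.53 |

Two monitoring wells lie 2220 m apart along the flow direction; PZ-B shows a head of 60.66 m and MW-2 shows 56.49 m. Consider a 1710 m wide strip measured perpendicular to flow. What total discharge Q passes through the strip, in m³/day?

Flow is parallel to layering, so each bed carries its own Darcy discharge and the transmissivities add.
Σ(K_i·b_i) = 198×2.01 + 67.0×12.4 + 1.05×11.2 + 1.53×2.95 = 1245 m²/day.
Hydraulic gradient i = (60.66 − 56.49) / 2220 = 4.17 / 2220 = 0.001878.
Q = Σ(K_i·b_i) · W · i = 1245 × 1710 × 0.001878 = 3999 m³/day.

4000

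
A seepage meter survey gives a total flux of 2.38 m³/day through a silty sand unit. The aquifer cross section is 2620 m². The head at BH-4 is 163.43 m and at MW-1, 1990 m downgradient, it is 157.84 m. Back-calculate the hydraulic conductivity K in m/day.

0.323

Hydraulic gradient i = (163.43 − 157.84) / 1990 = 5.59 / 1990 = 0.002809.
From Q = K·A·i, K = Q / (A·i) = 2.38 / (2620 × 0.002809) = 0.3234 m/day.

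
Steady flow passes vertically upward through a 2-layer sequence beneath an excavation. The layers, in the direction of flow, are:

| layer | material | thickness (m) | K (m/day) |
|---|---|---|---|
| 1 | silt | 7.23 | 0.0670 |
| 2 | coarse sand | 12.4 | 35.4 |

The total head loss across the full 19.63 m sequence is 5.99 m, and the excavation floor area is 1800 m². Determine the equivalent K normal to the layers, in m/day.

0.181

Flow is perpendicular to layering, so the layers act in series and the equivalent K is the thickness-weighted harmonic mean.
Total thickness L = 7.23 + 12.4 = 19.63 m.
Σ(b_i/K_i) = 7.23/0.0670 + 12.4/35.4 = 108.3 d.
K_eq = L / Σ(b_i/K_i) = 19.63 / 108.3 = 0.1813 m/day.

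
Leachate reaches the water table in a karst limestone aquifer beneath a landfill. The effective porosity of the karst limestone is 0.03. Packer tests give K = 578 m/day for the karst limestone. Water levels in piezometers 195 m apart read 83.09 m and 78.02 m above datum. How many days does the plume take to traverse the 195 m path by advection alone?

0.389

Hydraulic gradient i = (83.09 − 78.02) / 195 = 5.07 / 195 = 0.02600.
Darcy flux q = K · i = 578.0 × 0.02600 = 15.03 m/day.
Seepage velocity v = q / n_e = 15.03 / 0.03 = 500.9 m/day.
Travel time t = L / v = 195 / 500.9 = 0.3893 days.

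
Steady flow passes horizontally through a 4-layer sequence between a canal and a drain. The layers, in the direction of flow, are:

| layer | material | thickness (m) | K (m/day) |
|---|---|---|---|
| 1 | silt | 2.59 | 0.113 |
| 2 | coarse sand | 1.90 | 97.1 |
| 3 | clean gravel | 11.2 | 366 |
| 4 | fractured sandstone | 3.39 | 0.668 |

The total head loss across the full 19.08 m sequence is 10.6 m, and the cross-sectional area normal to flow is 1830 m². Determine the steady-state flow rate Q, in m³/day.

692

Flow is perpendicular to layering, so the layers act in series and the equivalent K is the thickness-weighted harmonic mean.
Total thickness L = 2.59 + 1.90 + 11.2 + 3.39 = 19.08 m.
Σ(b_i/K_i) = 2.59/0.113 + 1.90/97.1 + 11.2/366 + 3.39/0.668 = 28.05 d.
K_eq = L / Σ(b_i/K_i) = 19.08 / 28.05 = 0.6803 m/day.
Q = K_eq · A · (Δh/L) = 0.6803 × 1830 × (10.6/19.08) = 691.7 m³/day.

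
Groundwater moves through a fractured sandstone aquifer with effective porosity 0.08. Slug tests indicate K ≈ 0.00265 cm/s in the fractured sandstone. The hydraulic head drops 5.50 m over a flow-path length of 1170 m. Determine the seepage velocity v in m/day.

Convert K: 0.00265 cm/s × 864 = 2.290 m/day.
Hydraulic gradient i = Δh / L = 5.50 / 1170 = 0.004701.
Darcy flux q = K · i = 2.290 × 0.004701 = 0.01076 m/day.
Seepage velocity v = q / n_e = 0.01076 / 0.08 = 0.1345 m/day.

0.135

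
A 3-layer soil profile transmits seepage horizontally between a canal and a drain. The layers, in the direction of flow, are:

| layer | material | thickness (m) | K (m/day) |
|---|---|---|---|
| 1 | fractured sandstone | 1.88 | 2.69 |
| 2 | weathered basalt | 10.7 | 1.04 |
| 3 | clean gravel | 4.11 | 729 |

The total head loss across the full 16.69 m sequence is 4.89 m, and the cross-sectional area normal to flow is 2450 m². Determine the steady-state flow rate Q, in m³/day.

1090

Flow is perpendicular to layering, so the layers act in series and the equivalent K is the thickness-weighted harmonic mean.
Total thickness L = 1.88 + 10.7 + 4.11 = 16.69 m.
Σ(b_i/K_i) = 1.88/2.69 + 10.7/1.04 + 4.11/729 = 10.99 d.
K_eq = L / Σ(b_i/K_i) = 16.69 / 10.99 = 1.518 m/day.
Q = K_eq · A · (Δh/L) = 1.518 × 2450 × (4.89/16.69) = 1090 m³/day.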